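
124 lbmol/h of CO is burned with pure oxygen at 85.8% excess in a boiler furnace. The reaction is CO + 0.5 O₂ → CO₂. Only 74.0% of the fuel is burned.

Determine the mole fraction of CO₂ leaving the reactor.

Stoichiometric O₂ = 0.5 × 124 = 62 lbmol/h; O₂ fed = 62 × 1.858 = 115.2 lbmol/h.
Fuel reacted = 0.74 × 124 → ξ = 91.76 lbmol/h.
Outlet (n = n₀ + ν ξ):
  CO: 124 − 1(91.76) = 32.24
  O₂: 115.2 − 0.5(91.76) = 69.32
  CO₂: 0 + 1(91.76) = 91.76
Total out = 193.3 lbmol/h; y_CO₂ = 91.76 / 193.3 = 0.4747.

0.475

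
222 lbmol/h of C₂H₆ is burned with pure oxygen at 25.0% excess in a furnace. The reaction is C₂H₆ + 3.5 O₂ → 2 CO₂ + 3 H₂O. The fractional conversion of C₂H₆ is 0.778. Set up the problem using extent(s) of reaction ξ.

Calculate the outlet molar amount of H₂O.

Stoichiometric O₂ = 3.5 × 222 = 777 lbmol/h; O₂ fed = 777 × 1.250 = 971.2 lbmol/h.
Fuel reacted = 0.778 × 222 → ξ = 172.7 lbmol/h.
Outlet (n = n₀ + ν ξ):
  C₂H₆: 222 − 1(172.7) = 49.28
  O₂: 971.2 − 3.5(172.7) = 366.7
  CO₂: 0 + 2(172.7) = 345.4
  H₂O: 0 + 3(172.7) = 518.1

518 lbmol/h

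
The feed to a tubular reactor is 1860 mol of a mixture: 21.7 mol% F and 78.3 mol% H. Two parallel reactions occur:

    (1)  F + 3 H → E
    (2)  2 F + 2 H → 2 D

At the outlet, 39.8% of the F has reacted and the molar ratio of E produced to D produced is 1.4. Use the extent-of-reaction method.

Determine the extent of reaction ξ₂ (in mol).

Conversion of F: F consumed = 0.398 × 403.6 = 160.6 mol = 1ξ₁ + 2ξ₂.
Selectivity: 1ξ₁ / (2ξ₂) = 1.4 → ξ₁ = 2.8 ξ₂.
Substitute: (1·2.8 + 2) ξ₂ = 160.6 → ξ₂ = 33.47 mol, ξ₁ = 93.71 mol.
Outlet amounts (n = n₀ + Σ ν·ξ):
  F: 403.6 − 1(93.71) − 2(33.47) = 243
  H: 1456 − 3(93.71) − 2(33.47) = 1108
  E: 0 + 1(93.71) = 93.71
  D: 0 + 2(33.47) = 66.93

ξ₂ = 33.5 mol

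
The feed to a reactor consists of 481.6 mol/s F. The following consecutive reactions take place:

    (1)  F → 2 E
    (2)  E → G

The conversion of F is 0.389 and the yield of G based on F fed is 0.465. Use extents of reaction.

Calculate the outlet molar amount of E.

Conversion of F: F consumed = 1ξ₁ = 0.389 × 481.6 → ξ₁ = 187.3 mol/s.
Yield of G: 1ξ₂ / 481.6 = 0.465 → ξ₂ = 223.9 mol/s.
Outlet amounts (n = n₀ + Σ ν·ξ):
  F: 481.6 − 1(187.3) = 294.3
  E: 0 + 2(187.3) − 1(223.9) = 150.7
  G: 0 + 1(223.9) = 223.9

151 mol/s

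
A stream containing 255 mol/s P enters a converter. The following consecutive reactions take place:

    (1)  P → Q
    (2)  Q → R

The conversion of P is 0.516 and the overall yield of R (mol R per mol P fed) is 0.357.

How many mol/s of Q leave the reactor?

Conversion of P: P consumed = 1ξ₁ = 0.516 × 255 → ξ₁ = 131.6 mol/s.
Yield of R: 1ξ₂ / 255 = 0.357 → ξ₂ = 91.03 mol/s.
Outlet amounts (n = n₀ + Σ ν·ξ):
  P: 255 − 1(131.6) = 123.4
  Q: 0 + 1(131.6) − 1(91.03) = 40.55
  R: 0 + 1(91.03) = 91.03

40.5 mol/s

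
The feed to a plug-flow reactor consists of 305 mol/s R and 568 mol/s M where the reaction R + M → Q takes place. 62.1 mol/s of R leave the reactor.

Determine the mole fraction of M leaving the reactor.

For R: n = n₀ − 1ξ → 62.1 = 305 − 1ξ, giving ξ = 242.9 mol/s.
Outlet amounts (n = n₀ + ν ξ):
  R: 305 − 1(242.9) = 62.1
  M: 568 − 1(242.9) = 325.1
  Q: 0 + 1(242.9) = 242.9
Total out = 630.1 mol/s; y_M = 325.1 / 630.1 = 0.5159.

0.516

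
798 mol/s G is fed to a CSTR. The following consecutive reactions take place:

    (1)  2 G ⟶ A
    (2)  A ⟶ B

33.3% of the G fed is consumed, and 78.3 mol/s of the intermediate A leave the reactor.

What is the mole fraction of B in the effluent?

Conversion of G: G consumed = 2ξ₁ = 0.333 × 798 → ξ₁ = 132.9 mol/s.
A balance: n_A = 0 + 1ξ₁ − 1ξ₂ = 78.3 → ξ₂ = (1·132.9 − 78.3)/1 = 54.57 mol/s.
Outlet amounts (n = n₀ + Σ ν·ξ):
  G: 798 − 2(132.9) = 532.3
  A: 0 + 1(132.9) − 1(54.57) = 78.3
  B: 0 + 1(54.57) = 54.57
Total out = 665.1 mol/s; y_B = 54.57 / 665.1 = 0.08204.

0.082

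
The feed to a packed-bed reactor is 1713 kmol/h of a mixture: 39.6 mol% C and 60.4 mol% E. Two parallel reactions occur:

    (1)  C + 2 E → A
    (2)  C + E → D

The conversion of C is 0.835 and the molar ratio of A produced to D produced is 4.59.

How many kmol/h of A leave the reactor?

465 kmol/h

Conversion of C: C consumed = 0.835 × 678.3 = 566.4 kmol/h = 1ξ₁ + 1ξ₂.
Selectivity: 1ξ₁ / (1ξ₂) = 4.59 → ξ₁ = 4.59 ξ₂.
Substitute: (1·4.59 + 1) ξ₂ = 566.4 → ξ₂ = 101.3 kmol/h, ξ₁ = 465.1 kmol/h.
Outlet amounts (n = n₀ + Σ ν·ξ):
  C: 678.3 − 1(465.1) − 1(101.3) = 111.9
  E: 1035 − 2(465.1) − 1(101.3) = 3.138
  A: 0 + 1(465.1) = 465.1
  D: 0 + 1(101.3) = 101.3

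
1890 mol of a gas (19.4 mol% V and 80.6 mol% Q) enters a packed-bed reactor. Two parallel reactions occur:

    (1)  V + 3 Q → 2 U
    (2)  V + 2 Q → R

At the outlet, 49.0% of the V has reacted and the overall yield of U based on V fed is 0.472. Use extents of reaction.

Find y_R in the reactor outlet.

Yield of U: 2ξ₁ / 366.7 = 0.472 → ξ₁ = 86.53 mol.
Conversion of V: 1ξ₁ + 1ξ₂ = 0.49 × 366.7 = 179.7 → ξ₂ = 93.13 mol.
Outlet amounts (n = n₀ + Σ ν·ξ):
  V: 366.7 − 1(86.53) − 1(93.13) = 187
  Q: 1523 − 3(86.53) − 2(93.13) = 1077
  U: 0 + 2(86.53) = 173.1
  R: 0 + 1(93.13) = 93.13
Total out = 1531 mol; y_R = 93.13 / 1531 = 0.06084.

0.0608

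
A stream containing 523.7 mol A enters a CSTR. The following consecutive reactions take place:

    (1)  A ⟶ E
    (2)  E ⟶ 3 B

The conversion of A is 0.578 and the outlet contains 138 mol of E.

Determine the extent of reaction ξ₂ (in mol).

ξ₂ = 165 mol

Conversion of A: A consumed = 1ξ₁ = 0.578 × 523.7 → ξ₁ = 302.7 mol.
E balance: n_E = 0 + 1ξ₁ − 1ξ₂ = 138 → ξ₂ = (1·302.7 − 138)/1 = 164.7 mol.
Outlet amounts (n = n₀ + Σ ν·ξ):
  A: 523.7 − 1(302.7) = 221
  E: 0 + 1(302.7) − 1(164.7) = 138
  B: 0 + 3(164.7) = 494.1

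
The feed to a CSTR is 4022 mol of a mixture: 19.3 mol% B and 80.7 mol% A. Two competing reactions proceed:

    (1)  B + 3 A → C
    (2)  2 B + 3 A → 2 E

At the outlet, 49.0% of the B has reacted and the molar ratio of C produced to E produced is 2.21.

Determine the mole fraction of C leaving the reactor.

0.0856

Conversion of B: B consumed = 0.49 × 776.2 = 380.4 mol = 1ξ₁ + 2ξ₂.
Selectivity: 1ξ₁ / (2ξ₂) = 2.21 → ξ₁ = 4.42 ξ₂.
Substitute: (1·4.42 + 2) ξ₂ = 380.4 → ξ₂ = 59.25 mol, ξ₁ = 261.9 mol.
Outlet amounts (n = n₀ + Σ ν·ξ):
  B: 776.2 − 1(261.9) − 2(59.25) = 395.9
  A: 3246 − 3(261.9) − 3(59.25) = 2282
  C: 0 + 1(261.9) = 261.9
  E: 0 + 2(59.25) = 118.5
Total out = 3059 mol; y_C = 261.9 / 3059 = 0.08562.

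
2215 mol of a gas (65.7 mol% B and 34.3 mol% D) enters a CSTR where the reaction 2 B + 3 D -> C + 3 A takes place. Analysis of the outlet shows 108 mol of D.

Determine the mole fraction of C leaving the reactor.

0.109

For D: n = n₀ − 3ξ → 108 = 759.7 − 3ξ, giving ξ = 217.2 mol.
Outlet amounts (n = n₀ + ν ξ):
  B: 1455 − 2(217.2) = 1021
  D: 759.7 − 3(217.2) = 108
  C: 0 + 1(217.2) = 217.2
  A: 0 + 3(217.2) = 651.7
Total out = 1998 mol; y_C = 217.2 / 1998 = 0.1087.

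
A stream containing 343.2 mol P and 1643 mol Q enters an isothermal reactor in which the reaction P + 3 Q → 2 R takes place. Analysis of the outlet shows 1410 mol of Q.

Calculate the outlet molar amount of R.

155 mol

For Q: n = n₀ − 3ξ → 1410 = 1643 − 3ξ, giving ξ = 77.67 mol.
Outlet amounts (n = n₀ + ν ξ):
  P: 343.2 − 1(77.67) = 265.5
  Q: 1643 − 3(77.67) = 1410
  R: 0 + 2(77.67) = 155.3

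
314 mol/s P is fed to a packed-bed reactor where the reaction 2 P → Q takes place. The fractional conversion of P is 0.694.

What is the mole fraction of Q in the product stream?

P reacted = 0.694 × 314 = 217.9 mol/s; ν_P = −2, so ξ = 217.9/2 = 109 mol/s.
Outlet amounts (n = n₀ + ν ξ):
  P: 314 − 2(109) = 96.08
  Q: 0 + 1(109) = 109
Total out = 205 mol/s; y_Q = 109 / 205 = 0.5314.

0.531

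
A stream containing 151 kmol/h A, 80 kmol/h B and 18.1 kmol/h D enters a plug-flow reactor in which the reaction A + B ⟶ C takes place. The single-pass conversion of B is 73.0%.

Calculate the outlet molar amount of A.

92.6 kmol/h

B reacted = 0.73 × 80 = 58.4 kmol/h; ν_B = −1, so ξ = 58.4/1 = 58.4 kmol/h.
Outlet amounts (n = n₀ + ν ξ):
  A: 151 − 1(58.4) = 92.6
  B: 80 − 1(58.4) = 21.6
  C: 0 + 1(58.4) = 58.4
  D: 18.1 (inert)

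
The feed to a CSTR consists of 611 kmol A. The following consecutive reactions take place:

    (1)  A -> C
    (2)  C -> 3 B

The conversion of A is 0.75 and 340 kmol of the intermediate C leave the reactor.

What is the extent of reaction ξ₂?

ξ₂ = 118 kmol

Conversion of A: A consumed = 1ξ₁ = 0.75 × 611 → ξ₁ = 458.2 kmol.
C balance: n_C = 0 + 1ξ₁ − 1ξ₂ = 340 → ξ₂ = (1·458.2 − 340)/1 = 118.2 kmol.
Outlet amounts (n = n₀ + Σ ν·ξ):
  A: 611 − 1(458.2) = 152.8
  C: 0 + 1(458.2) − 1(118.2) = 340
  B: 0 + 3(118.2) = 354.8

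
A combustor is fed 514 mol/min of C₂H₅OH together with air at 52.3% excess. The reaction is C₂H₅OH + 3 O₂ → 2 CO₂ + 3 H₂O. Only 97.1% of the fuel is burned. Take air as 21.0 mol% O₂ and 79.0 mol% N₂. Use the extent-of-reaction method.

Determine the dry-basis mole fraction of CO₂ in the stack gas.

0.0933

Stoichiometric O₂ = 3 × 514 = 1542 mol/min; O₂ fed = 1542 × 1.523 = 2348 mol/min.
N₂ fed = 2348 × 79/21 = 8835 mol/min.
Fuel reacted = 0.971 × 514 → ξ = 499.1 mol/min.
Outlet (n = n₀ + ν ξ):
  C₂H₅OH: 514 − 1(499.1) = 14.91
  O₂: 2348 − 3(499.1) = 851.2
  N₂: 8835 (inert)
  CO₂: 0 + 2(499.1) = 998.2
  H₂O: 0 + 3(499.1) = 1497
Dry total = 10700 mol/min; y_CO₂ (dry) = 998.2 / 10700 = 0.0933.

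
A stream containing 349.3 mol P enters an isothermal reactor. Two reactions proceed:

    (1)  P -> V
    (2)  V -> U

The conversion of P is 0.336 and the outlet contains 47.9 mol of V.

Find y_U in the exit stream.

0.199

Conversion of P: P consumed = 1ξ₁ = 0.336 × 349.3 → ξ₁ = 117.4 mol.
V balance: n_V = 0 + 1ξ₁ − 1ξ₂ = 47.9 → ξ₂ = (1·117.4 − 47.9)/1 = 69.46 mol.
Outlet amounts (n = n₀ + Σ ν·ξ):
  P: 349.3 − 1(117.4) = 231.9
  V: 0 + 1(117.4) − 1(69.46) = 47.9
  U: 0 + 1(69.46) = 69.46
Total out = 349.3 mol; y_U = 69.46 / 349.3 = 0.1989.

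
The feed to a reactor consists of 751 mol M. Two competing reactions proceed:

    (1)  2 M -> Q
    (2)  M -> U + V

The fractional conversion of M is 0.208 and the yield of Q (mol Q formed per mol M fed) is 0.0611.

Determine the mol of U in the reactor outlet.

Yield of Q: 1ξ₁ / 751 = 0.0611 → ξ₁ = 45.89 mol.
Conversion of M: 2ξ₁ + 1ξ₂ = 0.208 × 751 = 156.2 → ξ₂ = 64.44 mol.
Outlet amounts (n = n₀ + Σ ν·ξ):
  M: 751 − 2(45.89) − 1(64.44) = 594.8
  Q: 0 + 1(45.89) = 45.89
  U: 0 + 1(64.44) = 64.44
  V: 0 + 1(64.44) = 64.44

64.4 mol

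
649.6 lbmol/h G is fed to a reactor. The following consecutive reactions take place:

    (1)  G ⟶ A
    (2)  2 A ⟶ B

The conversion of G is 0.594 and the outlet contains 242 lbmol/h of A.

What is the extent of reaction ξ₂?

ξ₂ = 71.9 lbmol/h

Conversion of G: G consumed = 1ξ₁ = 0.594 × 649.6 → ξ₁ = 385.9 lbmol/h.
A balance: n_A = 0 + 1ξ₁ − 2ξ₂ = 242 → ξ₂ = (1·385.9 − 242)/2 = 71.93 lbmol/h.
Outlet amounts (n = n₀ + Σ ν·ξ):
  G: 649.6 − 1(385.9) = 263.7
  A: 0 + 1(385.9) − 2(71.93) = 242
  B: 0 + 1(71.93) = 71.93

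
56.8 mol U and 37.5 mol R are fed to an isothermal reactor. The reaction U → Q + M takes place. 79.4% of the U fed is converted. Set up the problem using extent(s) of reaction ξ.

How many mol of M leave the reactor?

45.1 mol

U reacted = 0.794 × 56.8 = 45.1 mol; ν_U = −1, so ξ = 45.1/1 = 45.1 mol.
Outlet amounts (n = n₀ + ν ξ):
  U: 56.8 − 1(45.1) = 11.7
  Q: 0 + 1(45.1) = 45.1
  M: 0 + 1(45.1) = 45.1
  R: 37.5 (inert)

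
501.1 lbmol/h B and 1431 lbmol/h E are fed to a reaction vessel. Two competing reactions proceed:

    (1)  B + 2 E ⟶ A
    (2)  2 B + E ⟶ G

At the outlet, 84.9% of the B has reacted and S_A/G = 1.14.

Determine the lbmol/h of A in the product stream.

Conversion of B: B consumed = 0.849 × 501.1 = 425.4 lbmol/h = 1ξ₁ + 2ξ₂.
Selectivity: 1ξ₁ / (1ξ₂) = 1.14 → ξ₁ = 1.14 ξ₂.
Substitute: (1·1.14 + 2) ξ₂ = 425.4 → ξ₂ = 135.5 lbmol/h, ξ₁ = 154.5 lbmol/h.
Outlet amounts (n = n₀ + Σ ν·ξ):
  B: 501.1 − 1(154.5) − 2(135.5) = 75.67
  E: 1431 − 2(154.5) − 1(135.5) = 986.6
  A: 0 + 1(154.5) = 154.5
  G: 0 + 1(135.5) = 135.5

154 lbmol/h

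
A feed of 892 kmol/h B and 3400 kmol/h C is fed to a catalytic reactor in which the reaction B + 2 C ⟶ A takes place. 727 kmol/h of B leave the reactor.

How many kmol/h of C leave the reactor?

For B: n = n₀ − 1ξ → 727 = 892 − 1ξ, giving ξ = 165 kmol/h.
Outlet amounts (n = n₀ + ν ξ):
  B: 892 − 1(165) = 727
  C: 3400 − 2(165) = 3070
  A: 0 + 1(165) = 165

3070 kmol/h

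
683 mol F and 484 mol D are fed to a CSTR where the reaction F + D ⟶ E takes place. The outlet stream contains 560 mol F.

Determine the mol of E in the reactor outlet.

123 mol

For F: n = n₀ − 1ξ → 560 = 683 − 1ξ, giving ξ = 123 mol.
Outlet amounts (n = n₀ + ν ξ):
  F: 683 − 1(123) = 560
  D: 484 − 1(123) = 361
  E: 0 + 1(123) = 123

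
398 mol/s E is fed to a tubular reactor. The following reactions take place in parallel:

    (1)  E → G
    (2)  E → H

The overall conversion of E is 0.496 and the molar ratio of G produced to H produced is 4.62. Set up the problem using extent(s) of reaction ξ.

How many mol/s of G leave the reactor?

162 mol/s

Conversion of E: E consumed = 0.496 × 398 = 197.4 mol/s = 1ξ₁ + 1ξ₂.
Selectivity: 1ξ₁ / (1ξ₂) = 4.62 → ξ₁ = 4.62 ξ₂.
Substitute: (1·4.62 + 1) ξ₂ = 197.4 → ξ₂ = 35.13 mol/s, ξ₁ = 162.3 mol/s.
Outlet amounts (n = n₀ + Σ ν·ξ):
  E: 398 − 1(162.3) − 1(35.13) = 200.6
  G: 0 + 1(162.3) = 162.3
  H: 0 + 1(35.13) = 35.13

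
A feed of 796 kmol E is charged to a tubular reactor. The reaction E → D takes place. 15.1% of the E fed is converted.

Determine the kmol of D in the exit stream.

E reacted = 0.151 × 796 = 120.2 kmol; ν_E = −1, so ξ = 120.2/1 = 120.2 kmol.
Outlet amounts (n = n₀ + ν ξ):
  E: 796 − 1(120.2) = 675.8
  D: 0 + 1(120.2) = 120.2

120 kmol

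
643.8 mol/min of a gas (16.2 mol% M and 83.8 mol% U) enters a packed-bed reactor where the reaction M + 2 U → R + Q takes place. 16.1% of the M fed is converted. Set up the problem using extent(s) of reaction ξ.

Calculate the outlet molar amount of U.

M reacted = 0.161 × 104.3 = 16.79 mol/min; ν_M = −1, so ξ = 16.79/1 = 16.79 mol/min.
Outlet amounts (n = n₀ + ν ξ):
  M: 104.3 − 1(16.79) = 87.5
  U: 539.5 − 2(16.79) = 505.9
  R: 0 + 1(16.79) = 16.79
  Q: 0 + 1(16.79) = 16.79

506 mol/min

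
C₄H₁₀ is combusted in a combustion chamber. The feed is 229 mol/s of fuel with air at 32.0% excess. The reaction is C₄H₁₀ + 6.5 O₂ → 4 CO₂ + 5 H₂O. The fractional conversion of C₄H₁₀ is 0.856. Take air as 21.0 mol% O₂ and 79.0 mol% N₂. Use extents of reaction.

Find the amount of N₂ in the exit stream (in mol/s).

7390 mol/s

Stoichiometric O₂ = 6.5 × 229 = 1488 mol/s; O₂ fed = 1488 × 1.320 = 1965 mol/s.
N₂ fed = 1965 × 79/21 = 7391 mol/s.
Fuel reacted = 0.856 × 229 → ξ = 196 mol/s.
Outlet (n = n₀ + ν ξ):
  C₄H₁₀: 229 − 1(196) = 32.98
  O₂: 1965 − 6.5(196) = 690.7
  N₂: 7391 (inert)
  CO₂: 0 + 4(196) = 784.1
  H₂O: 0 + 5(196) = 980.1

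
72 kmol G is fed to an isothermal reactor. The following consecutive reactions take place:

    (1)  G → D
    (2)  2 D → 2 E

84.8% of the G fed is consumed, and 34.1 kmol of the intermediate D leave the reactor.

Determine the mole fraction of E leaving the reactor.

Conversion of G: G consumed = 1ξ₁ = 0.848 × 72 → ξ₁ = 61.06 kmol.
D balance: n_D = 0 + 1ξ₁ − 2ξ₂ = 34.1 → ξ₂ = (1·61.06 − 34.1)/2 = 13.48 kmol.
Outlet amounts (n = n₀ + Σ ν·ξ):
  G: 72 − 1(61.06) = 10.94
  D: 0 + 1(61.06) − 2(13.48) = 34.1
  E: 0 + 2(13.48) = 26.96
Total out = 72 kmol; y_E = 26.96 / 72 = 0.3744.

0.374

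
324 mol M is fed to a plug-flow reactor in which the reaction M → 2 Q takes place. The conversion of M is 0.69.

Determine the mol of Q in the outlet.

447 mol

M reacted = 0.69 × 324 = 223.6 mol; ν_M = −1, so ξ = 223.6/1 = 223.6 mol.
Outlet amounts (n = n₀ + ν ξ):
  M: 324 − 1(223.6) = 100.4
  Q: 0 + 2(223.6) = 447.1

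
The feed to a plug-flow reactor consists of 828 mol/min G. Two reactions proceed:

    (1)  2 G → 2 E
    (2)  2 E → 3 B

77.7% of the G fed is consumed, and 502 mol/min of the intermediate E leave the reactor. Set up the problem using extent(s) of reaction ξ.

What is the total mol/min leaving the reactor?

899 mol/min

Conversion of G: G consumed = 2ξ₁ = 0.777 × 828 → ξ₁ = 321.7 mol/min.
E balance: n_E = 0 + 2ξ₁ − 2ξ₂ = 502 → ξ₂ = (2·321.7 − 502)/2 = 70.68 mol/min.
Outlet amounts (n = n₀ + Σ ν·ξ):
  G: 828 − 2(321.7) = 184.6
  E: 0 + 2(321.7) − 2(70.68) = 502
  B: 0 + 3(70.68) = 212
Total out = 184.6 + 502 + 212 = 898.7 mol/min.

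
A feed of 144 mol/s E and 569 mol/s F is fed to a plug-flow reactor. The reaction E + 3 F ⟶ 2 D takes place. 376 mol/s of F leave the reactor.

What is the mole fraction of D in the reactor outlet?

For F: n = n₀ − 3ξ → 376 = 569 − 3ξ, giving ξ = 64.33 mol/s.
Outlet amounts (n = n₀ + ν ξ):
  E: 144 − 1(64.33) = 79.67
  F: 569 − 3(64.33) = 376
  D: 0 + 2(64.33) = 128.7
Total out = 584.3 mol/s; y_D = 128.7 / 584.3 = 0.2202.

0.22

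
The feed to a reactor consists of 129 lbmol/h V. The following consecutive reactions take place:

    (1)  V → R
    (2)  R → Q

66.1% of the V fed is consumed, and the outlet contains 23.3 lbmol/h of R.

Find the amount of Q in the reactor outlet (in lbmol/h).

62 lbmol/h

Conversion of V: V consumed = 1ξ₁ = 0.661 × 129 → ξ₁ = 85.27 lbmol/h.
R balance: n_R = 0 + 1ξ₁ − 1ξ₂ = 23.3 → ξ₂ = (1·85.27 − 23.3)/1 = 61.97 lbmol/h.
Outlet amounts (n = n₀ + Σ ν·ξ):
  V: 129 − 1(85.27) = 43.73
  R: 0 + 1(85.27) − 1(61.97) = 23.3
  Q: 0 + 1(61.97) = 61.97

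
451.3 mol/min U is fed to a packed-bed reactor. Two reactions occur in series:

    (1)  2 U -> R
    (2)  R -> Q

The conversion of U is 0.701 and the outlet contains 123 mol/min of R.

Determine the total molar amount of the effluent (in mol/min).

293 mol/min

Conversion of U: U consumed = 2ξ₁ = 0.701 × 451.3 → ξ₁ = 158.2 mol/min.
R balance: n_R = 0 + 1ξ₁ − 1ξ₂ = 123 → ξ₂ = (1·158.2 − 123)/1 = 35.18 mol/min.
Outlet amounts (n = n₀ + Σ ν·ξ):
  U: 451.3 − 2(158.2) = 134.9
  R: 0 + 1(158.2) − 1(35.18) = 123
  Q: 0 + 1(35.18) = 35.18
Total out = 134.9 + 123 + 35.18 = 293.1 mol/min.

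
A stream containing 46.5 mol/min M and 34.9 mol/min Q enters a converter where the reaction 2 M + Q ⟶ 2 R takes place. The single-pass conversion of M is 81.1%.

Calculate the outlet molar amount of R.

M reacted = 0.811 × 46.5 = 37.71 mol/min; ν_M = −2, so ξ = 37.71/2 = 18.86 mol/min.
Outlet amounts (n = n₀ + ν ξ):
  M: 46.5 − 2(18.86) = 8.788
  Q: 34.9 − 1(18.86) = 16.04
  R: 0 + 2(18.86) = 37.71

37.7 mol/min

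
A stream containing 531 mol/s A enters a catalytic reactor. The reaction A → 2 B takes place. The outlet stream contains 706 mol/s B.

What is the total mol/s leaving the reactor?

884 mol/s

For B: n = n₀ + 2ξ → 706 = 0 + 2ξ, giving ξ = 353 mol/s.
Outlet amounts (n = n₀ + ν ξ):
  A: 531 − 1(353) = 178
  B: 0 + 2(353) = 706
Total out = 178 + 706 = 884 mol/s.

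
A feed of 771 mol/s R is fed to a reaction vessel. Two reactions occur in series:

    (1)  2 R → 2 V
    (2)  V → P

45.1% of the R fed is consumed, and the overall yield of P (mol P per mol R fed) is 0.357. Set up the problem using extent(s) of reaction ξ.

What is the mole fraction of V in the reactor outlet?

Conversion of R: R consumed = 2ξ₁ = 0.451 × 771 → ξ₁ = 173.9 mol/s.
Yield of P: 1ξ₂ / 771 = 0.357 → ξ₂ = 275.2 mol/s.
Outlet amounts (n = n₀ + Σ ν·ξ):
  R: 771 − 2(173.9) = 423.3
  V: 0 + 2(173.9) − 1(275.2) = 72.47
  P: 0 + 1(275.2) = 275.2
Total out = 771 mol/s; y_V = 72.47 / 771 = 0.094.

0.094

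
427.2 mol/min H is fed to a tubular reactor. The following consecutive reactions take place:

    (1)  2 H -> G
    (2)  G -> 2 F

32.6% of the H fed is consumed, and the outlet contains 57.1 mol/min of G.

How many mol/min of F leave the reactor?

Conversion of H: H consumed = 2ξ₁ = 0.326 × 427.2 → ξ₁ = 69.63 mol/min.
G balance: n_G = 0 + 1ξ₁ − 1ξ₂ = 57.1 → ξ₂ = (1·69.63 − 57.1)/1 = 12.53 mol/min.
Outlet amounts (n = n₀ + Σ ν·ξ):
  H: 427.2 − 2(69.63) = 287.9
  G: 0 + 1(69.63) − 1(12.53) = 57.1
  F: 0 + 2(12.53) = 25.07

25.1 mol/min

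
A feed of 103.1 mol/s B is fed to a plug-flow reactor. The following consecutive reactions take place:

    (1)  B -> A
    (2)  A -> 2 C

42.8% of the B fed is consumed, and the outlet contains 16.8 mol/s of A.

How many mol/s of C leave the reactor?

Conversion of B: B consumed = 1ξ₁ = 0.428 × 103.1 → ξ₁ = 44.13 mol/s.
A balance: n_A = 0 + 1ξ₁ − 1ξ₂ = 16.8 → ξ₂ = (1·44.13 − 16.8)/1 = 27.33 mol/s.
Outlet amounts (n = n₀ + Σ ν·ξ):
  B: 103.1 − 1(44.13) = 58.97
  A: 0 + 1(44.13) − 1(27.33) = 16.8
  C: 0 + 2(27.33) = 54.65

54.7 mol/s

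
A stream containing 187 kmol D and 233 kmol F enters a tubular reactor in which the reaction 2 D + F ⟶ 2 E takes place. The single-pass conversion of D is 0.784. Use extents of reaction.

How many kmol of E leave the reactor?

147 kmol

D reacted = 0.784 × 187 = 146.6 kmol; ν_D = −2, so ξ = 146.6/2 = 73.3 kmol.
Outlet amounts (n = n₀ + ν ξ):
  D: 187 − 2(73.3) = 40.39
  F: 233 − 1(73.3) = 159.7
  E: 0 + 2(73.3) = 146.6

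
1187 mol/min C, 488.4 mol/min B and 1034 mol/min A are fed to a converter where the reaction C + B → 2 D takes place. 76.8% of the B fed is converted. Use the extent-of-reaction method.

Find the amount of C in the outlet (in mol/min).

B reacted = 0.768 × 488.4 = 375.1 mol/min; ν_B = −1, so ξ = 375.1/1 = 375.1 mol/min.
Outlet amounts (n = n₀ + ν ξ):
  C: 1187 − 1(375.1) = 811.9
  B: 488.4 − 1(375.1) = 113.3
  D: 0 + 2(375.1) = 750.2
  A: 1034 (inert)

812 mol/min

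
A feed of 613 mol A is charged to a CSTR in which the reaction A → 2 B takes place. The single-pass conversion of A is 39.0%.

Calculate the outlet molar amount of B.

478 mol

A reacted = 0.39 × 613 = 239.1 mol; ν_A = −1, so ξ = 239.1/1 = 239.1 mol.
Outlet amounts (n = n₀ + ν ξ):
  A: 613 − 1(239.1) = 373.9
  B: 0 + 2(239.1) = 478.1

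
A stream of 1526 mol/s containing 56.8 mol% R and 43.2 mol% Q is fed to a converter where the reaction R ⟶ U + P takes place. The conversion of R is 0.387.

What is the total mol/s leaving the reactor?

R reacted = 0.387 × 866.8 = 335.4 mol/s; ν_R = −1, so ξ = 335.4/1 = 335.4 mol/s.
Outlet amounts (n = n₀ + ν ξ):
  R: 866.8 − 1(335.4) = 531.3
  U: 0 + 1(335.4) = 335.4
  P: 0 + 1(335.4) = 335.4
  Q: 659.2 (inert)
Total out = 531.3 + 335.4 + 335.4 + 659.2 = 1861 mol/s.

1860 mol/s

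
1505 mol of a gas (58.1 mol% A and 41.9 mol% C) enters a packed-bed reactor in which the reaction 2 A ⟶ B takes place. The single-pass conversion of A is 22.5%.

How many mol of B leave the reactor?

98.4 mol

A reacted = 0.225 × 874.4 = 196.7 mol; ν_A = −2, so ξ = 196.7/2 = 98.37 mol.
Outlet amounts (n = n₀ + ν ξ):
  A: 874.4 − 2(98.37) = 677.7
  B: 0 + 1(98.37) = 98.37
  C: 630.6 (inert)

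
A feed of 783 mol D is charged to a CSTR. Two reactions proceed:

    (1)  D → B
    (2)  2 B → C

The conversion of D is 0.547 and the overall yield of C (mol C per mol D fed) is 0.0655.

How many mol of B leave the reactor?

326 mol

Conversion of D: D consumed = 1ξ₁ = 0.547 × 783 → ξ₁ = 428.3 mol.
Yield of C: 1ξ₂ / 783 = 0.0655 → ξ₂ = 51.29 mol.
Outlet amounts (n = n₀ + Σ ν·ξ):
  D: 783 − 1(428.3) = 354.7
  B: 0 + 1(428.3) − 2(51.29) = 325.7
  C: 0 + 1(51.29) = 51.29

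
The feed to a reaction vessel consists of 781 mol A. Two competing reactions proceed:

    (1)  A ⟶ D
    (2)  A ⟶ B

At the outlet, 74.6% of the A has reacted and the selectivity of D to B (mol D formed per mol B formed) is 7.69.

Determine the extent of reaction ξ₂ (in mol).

ξ₂ = 67 mol

Conversion of A: A consumed = 0.746 × 781 = 582.6 mol = 1ξ₁ + 1ξ₂.
Selectivity: 1ξ₁ / (1ξ₂) = 7.69 → ξ₁ = 7.69 ξ₂.
Substitute: (1·7.69 + 1) ξ₂ = 582.6 → ξ₂ = 67.05 mol, ξ₁ = 515.6 mol.
Outlet amounts (n = n₀ + Σ ν·ξ):
  A: 781 − 1(515.6) − 1(67.05) = 198.4
  D: 0 + 1(515.6) = 515.6
  B: 0 + 1(67.05) = 67.05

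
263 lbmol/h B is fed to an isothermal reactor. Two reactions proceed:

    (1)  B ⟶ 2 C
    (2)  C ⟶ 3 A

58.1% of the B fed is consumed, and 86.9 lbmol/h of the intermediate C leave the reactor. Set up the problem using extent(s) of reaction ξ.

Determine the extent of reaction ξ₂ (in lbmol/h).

Conversion of B: B consumed = 1ξ₁ = 0.581 × 263 → ξ₁ = 152.8 lbmol/h.
C balance: n_C = 0 + 2ξ₁ − 1ξ₂ = 86.9 → ξ₂ = (2·152.8 − 86.9)/1 = 218.7 lbmol/h.
Outlet amounts (n = n₀ + Σ ν·ξ):
  B: 263 − 1(152.8) = 110.2
  C: 0 + 2(152.8) − 1(218.7) = 86.9
  A: 0 + 3(218.7) = 656.1

ξ₂ = 219 lbmol/h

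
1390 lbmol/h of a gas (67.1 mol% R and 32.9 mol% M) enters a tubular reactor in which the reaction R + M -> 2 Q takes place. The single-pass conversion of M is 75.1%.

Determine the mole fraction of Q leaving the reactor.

0.494

M reacted = 0.751 × 457.3 = 343.4 lbmol/h; ν_M = −1, so ξ = 343.4/1 = 343.4 lbmol/h.
Outlet amounts (n = n₀ + ν ξ):
  R: 932.7 − 1(343.4) = 589.3
  M: 457.3 − 1(343.4) = 113.9
  Q: 0 + 2(343.4) = 686.9
Total out = 1390 lbmol/h; y_Q = 686.9 / 1390 = 0.4942.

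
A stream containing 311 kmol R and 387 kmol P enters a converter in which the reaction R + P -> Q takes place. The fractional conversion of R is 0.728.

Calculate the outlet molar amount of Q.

R reacted = 0.728 × 311 = 226.4 kmol; ν_R = −1, so ξ = 226.4/1 = 226.4 kmol.
Outlet amounts (n = n₀ + ν ξ):
  R: 311 − 1(226.4) = 84.59
  P: 387 − 1(226.4) = 160.6
  Q: 0 + 1(226.4) = 226.4

226 kmol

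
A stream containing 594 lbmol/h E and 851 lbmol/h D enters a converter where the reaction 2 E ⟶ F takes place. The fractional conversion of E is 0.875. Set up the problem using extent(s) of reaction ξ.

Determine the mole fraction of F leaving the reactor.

E reacted = 0.875 × 594 = 519.8 lbmol/h; ν_E = −2, so ξ = 519.8/2 = 259.9 lbmol/h.
Outlet amounts (n = n₀ + ν ξ):
  E: 594 − 2(259.9) = 74.25
  F: 0 + 1(259.9) = 259.9
  D: 851 (inert)
Total out = 1185 lbmol/h; y_F = 259.9 / 1185 = 0.2193.

0.219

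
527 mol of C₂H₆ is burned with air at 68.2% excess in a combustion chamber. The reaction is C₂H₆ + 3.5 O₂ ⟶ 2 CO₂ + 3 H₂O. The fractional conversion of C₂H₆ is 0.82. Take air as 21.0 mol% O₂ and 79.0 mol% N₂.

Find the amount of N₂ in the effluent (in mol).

Stoichiometric O₂ = 3.5 × 527 = 1844 mol; O₂ fed = 1844 × 1.682 = 3102 mol.
N₂ fed = 3102 × 79/21 = 11670 mol.
Fuel reacted = 0.82 × 527 → ξ = 432.1 mol.
Outlet (n = n₀ + ν ξ):
  C₂H₆: 527 − 1(432.1) = 94.86
  O₂: 3102 − 3.5(432.1) = 1590
  N₂: 11670 (inert)
  CO₂: 0 + 2(432.1) = 864.3
  H₂O: 0 + 3(432.1) = 1296

11700 mol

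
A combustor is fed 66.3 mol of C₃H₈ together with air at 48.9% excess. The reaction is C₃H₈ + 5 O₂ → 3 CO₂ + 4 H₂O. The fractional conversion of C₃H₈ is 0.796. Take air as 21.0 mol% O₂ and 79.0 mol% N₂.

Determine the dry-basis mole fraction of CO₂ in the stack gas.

0.0701

Stoichiometric O₂ = 5 × 66.3 = 331.5 mol; O₂ fed = 331.5 × 1.489 = 493.6 mol.
N₂ fed = 493.6 × 79/21 = 1857 mol.
Fuel reacted = 0.796 × 66.3 → ξ = 52.77 mol.
Outlet (n = n₀ + ν ξ):
  C₃H₈: 66.3 − 1(52.77) = 13.53
  O₂: 493.6 − 5(52.77) = 229.7
  N₂: 1857 (inert)
  CO₂: 0 + 3(52.77) = 158.3
  H₂O: 0 + 4(52.77) = 211.1
Dry total = 2258 mol; y_CO₂ (dry) = 158.3 / 2258 = 0.0701.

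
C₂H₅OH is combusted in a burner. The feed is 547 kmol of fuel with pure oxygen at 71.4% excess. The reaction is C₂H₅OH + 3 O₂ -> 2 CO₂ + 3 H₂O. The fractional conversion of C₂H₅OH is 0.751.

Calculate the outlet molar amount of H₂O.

Stoichiometric O₂ = 3 × 547 = 1641 kmol; O₂ fed = 1641 × 1.714 = 2813 kmol.
Fuel reacted = 0.751 × 547 → ξ = 410.8 kmol.
Outlet (n = n₀ + ν ξ):
  C₂H₅OH: 547 − 1(410.8) = 136.2
  O₂: 2813 − 3(410.8) = 1580
  CO₂: 0 + 2(410.8) = 821.6
  H₂O: 0 + 3(410.8) = 1232

1230 kmol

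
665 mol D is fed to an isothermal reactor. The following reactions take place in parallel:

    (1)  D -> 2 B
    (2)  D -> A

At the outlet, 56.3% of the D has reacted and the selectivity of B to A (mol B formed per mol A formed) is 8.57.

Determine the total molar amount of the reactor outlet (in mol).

969 mol

Conversion of D: D consumed = 0.563 × 665 = 374.4 mol = 1ξ₁ + 1ξ₂.
Selectivity: 2ξ₁ / (1ξ₂) = 8.57 → ξ₁ = 4.285 ξ₂.
Substitute: (1·4.285 + 1) ξ₂ = 374.4 → ξ₂ = 70.84 mol, ξ₁ = 303.6 mol.
Outlet amounts (n = n₀ + Σ ν·ξ):
  D: 665 − 1(303.6) − 1(70.84) = 290.6
  B: 0 + 2(303.6) = 607.1
  A: 0 + 1(70.84) = 70.84
Total out = 290.6 + 607.1 + 70.84 = 968.6 mol.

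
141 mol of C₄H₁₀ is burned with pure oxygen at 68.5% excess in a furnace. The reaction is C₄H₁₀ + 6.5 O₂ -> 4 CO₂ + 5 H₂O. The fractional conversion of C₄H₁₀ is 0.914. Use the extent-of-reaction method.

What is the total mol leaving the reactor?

Stoichiometric O₂ = 6.5 × 141 = 916.5 mol; O₂ fed = 916.5 × 1.685 = 1544 mol.
Fuel reacted = 0.914 × 141 → ξ = 128.9 mol.
Outlet (n = n₀ + ν ξ):
  C₄H₁₀: 141 − 1(128.9) = 12.13
  O₂: 1544 − 6.5(128.9) = 706.6
  CO₂: 0 + 4(128.9) = 515.5
  H₂O: 0 + 5(128.9) = 644.4
Total out = 12.13 + 706.6 + 515.5 + 644.4 = 1879 mol.

1880 mol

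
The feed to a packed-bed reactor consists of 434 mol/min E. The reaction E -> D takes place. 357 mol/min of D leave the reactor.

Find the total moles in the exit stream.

For D: n = n₀ + 1ξ → 357 = 0 + 1ξ, giving ξ = 357 mol/min.
Outlet amounts (n = n₀ + ν ξ):
  E: 434 − 1(357) = 77
  D: 0 + 1(357) = 357
Total out = 77 + 357 = 434 mol/min.

434 mol/min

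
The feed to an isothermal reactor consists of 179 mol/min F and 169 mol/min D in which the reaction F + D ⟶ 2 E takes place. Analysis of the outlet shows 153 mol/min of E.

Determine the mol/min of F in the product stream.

For E: n = n₀ + 2ξ → 153 = 0 + 2ξ, giving ξ = 76.5 mol/min.
Outlet amounts (n = n₀ + ν ξ):
  F: 179 − 1(76.5) = 102.5
  D: 169 − 1(76.5) = 92.5
  E: 0 + 2(76.5) = 153

102 mol/min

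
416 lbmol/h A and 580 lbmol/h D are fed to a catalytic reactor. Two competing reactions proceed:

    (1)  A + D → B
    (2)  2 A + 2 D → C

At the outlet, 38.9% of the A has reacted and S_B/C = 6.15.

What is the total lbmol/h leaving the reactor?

814 lbmol/h

Conversion of A: A consumed = 0.389 × 416 = 161.8 lbmol/h = 1ξ₁ + 2ξ₂.
Selectivity: 1ξ₁ / (1ξ₂) = 6.15 → ξ₁ = 6.15 ξ₂.
Substitute: (1·6.15 + 2) ξ₂ = 161.8 → ξ₂ = 19.86 lbmol/h, ξ₁ = 122.1 lbmol/h.
Outlet amounts (n = n₀ + Σ ν·ξ):
  A: 416 − 1(122.1) − 2(19.86) = 254.2
  D: 580 − 1(122.1) − 2(19.86) = 418.2
  B: 0 + 1(122.1) = 122.1
  C: 0 + 1(19.86) = 19.86
Total out = 254.2 + 418.2 + 122.1 + 19.86 = 814.3 lbmol/h.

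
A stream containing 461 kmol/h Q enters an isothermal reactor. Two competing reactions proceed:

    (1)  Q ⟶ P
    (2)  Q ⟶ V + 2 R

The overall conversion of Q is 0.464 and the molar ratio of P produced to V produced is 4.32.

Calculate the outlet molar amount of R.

80.4 kmol/h

Conversion of Q: Q consumed = 0.464 × 461 = 213.9 kmol/h = 1ξ₁ + 1ξ₂.
Selectivity: 1ξ₁ / (1ξ₂) = 4.32 → ξ₁ = 4.32 ξ₂.
Substitute: (1·4.32 + 1) ξ₂ = 213.9 → ξ₂ = 40.21 kmol/h, ξ₁ = 173.7 kmol/h.
Outlet amounts (n = n₀ + Σ ν·ξ):
  Q: 461 − 1(173.7) − 1(40.21) = 247.1
  P: 0 + 1(173.7) = 173.7
  V: 0 + 1(40.21) = 40.21
  R: 0 + 2(40.21) = 80.42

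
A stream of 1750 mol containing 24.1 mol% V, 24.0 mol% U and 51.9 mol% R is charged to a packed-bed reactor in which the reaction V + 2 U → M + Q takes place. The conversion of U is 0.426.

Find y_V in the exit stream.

U reacted = 0.426 × 420 = 178.9 mol; ν_U = −2, so ξ = 178.9/2 = 89.46 mol.
Outlet amounts (n = n₀ + ν ξ):
  V: 421.8 − 1(89.46) = 332.3
  U: 420 − 2(89.46) = 241.1
  M: 0 + 1(89.46) = 89.46
  Q: 0 + 1(89.46) = 89.46
  R: 908.2 (inert)
Total out = 1661 mol; y_V = 332.3 / 1661 = 0.2001.

0.2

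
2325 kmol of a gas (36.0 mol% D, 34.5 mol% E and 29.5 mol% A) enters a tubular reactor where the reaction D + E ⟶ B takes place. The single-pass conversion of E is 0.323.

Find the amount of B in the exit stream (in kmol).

E reacted = 0.323 × 802.1 = 259.1 kmol; ν_E = −1, so ξ = 259.1/1 = 259.1 kmol.
Outlet amounts (n = n₀ + ν ξ):
  D: 837 − 1(259.1) = 577.9
  E: 802.1 − 1(259.1) = 543
  B: 0 + 1(259.1) = 259.1
  A: 685.9 (inert)

259 kmol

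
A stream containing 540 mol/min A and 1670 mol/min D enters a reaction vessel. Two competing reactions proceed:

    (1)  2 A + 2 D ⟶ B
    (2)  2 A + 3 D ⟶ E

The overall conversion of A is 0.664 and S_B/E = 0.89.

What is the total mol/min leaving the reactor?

1580 mol/min

Conversion of A: A consumed = 0.664 × 540 = 358.6 mol/min = 2ξ₁ + 2ξ₂.
Selectivity: 1ξ₁ / (1ξ₂) = 0.89 → ξ₁ = 0.89 ξ₂.
Substitute: (2·0.89 + 2) ξ₂ = 358.6 → ξ₂ = 94.86 mol/min, ξ₁ = 84.42 mol/min.
Outlet amounts (n = n₀ + Σ ν·ξ):
  A: 540 − 2(84.42) − 2(94.86) = 181.4
  D: 1670 − 2(84.42) − 3(94.86) = 1217
  B: 0 + 1(84.42) = 84.42
  E: 0 + 1(94.86) = 94.86
Total out = 181.4 + 1217 + 84.42 + 94.86 = 1577 mol/min.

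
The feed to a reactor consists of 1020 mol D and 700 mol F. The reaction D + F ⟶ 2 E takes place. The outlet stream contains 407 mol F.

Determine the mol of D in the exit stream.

727 mol

For F: n = n₀ − 1ξ → 407 = 700 − 1ξ, giving ξ = 293 mol.
Outlet amounts (n = n₀ + ν ξ):
  D: 1020 − 1(293) = 727
  F: 700 − 1(293) = 407
  E: 0 + 2(293) = 586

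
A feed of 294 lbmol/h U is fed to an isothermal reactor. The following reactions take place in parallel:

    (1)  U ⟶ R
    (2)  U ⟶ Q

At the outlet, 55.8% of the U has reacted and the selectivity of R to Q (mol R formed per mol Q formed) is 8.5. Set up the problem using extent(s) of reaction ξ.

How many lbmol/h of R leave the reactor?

147 lbmol/h

Conversion of U: U consumed = 0.558 × 294 = 164.1 lbmol/h = 1ξ₁ + 1ξ₂.
Selectivity: 1ξ₁ / (1ξ₂) = 8.5 → ξ₁ = 8.5 ξ₂.
Substitute: (1·8.5 + 1) ξ₂ = 164.1 → ξ₂ = 17.27 lbmol/h, ξ₁ = 146.8 lbmol/h.
Outlet amounts (n = n₀ + Σ ν·ξ):
  U: 294 − 1(146.8) − 1(17.27) = 129.9
  R: 0 + 1(146.8) = 146.8
  Q: 0 + 1(17.27) = 17.27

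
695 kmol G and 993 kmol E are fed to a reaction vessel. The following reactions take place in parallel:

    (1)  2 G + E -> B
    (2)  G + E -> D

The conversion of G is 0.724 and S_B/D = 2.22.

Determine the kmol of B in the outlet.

205 kmol

Conversion of G: G consumed = 0.724 × 695 = 503.2 kmol = 2ξ₁ + 1ξ₂.
Selectivity: 1ξ₁ / (1ξ₂) = 2.22 → ξ₁ = 2.22 ξ₂.
Substitute: (2·2.22 + 1) ξ₂ = 503.2 → ξ₂ = 92.5 kmol, ξ₁ = 205.3 kmol.
Outlet amounts (n = n₀ + Σ ν·ξ):
  G: 695 − 2(205.3) − 1(92.5) = 191.8
  E: 993 − 1(205.3) − 1(92.5) = 695.2
  B: 0 + 1(205.3) = 205.3
  D: 0 + 1(92.5) = 92.5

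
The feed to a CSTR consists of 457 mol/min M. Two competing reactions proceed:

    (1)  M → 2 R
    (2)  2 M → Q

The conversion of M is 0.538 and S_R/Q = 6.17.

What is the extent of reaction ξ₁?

ξ₁ = 149 mol/min

Conversion of M: M consumed = 0.538 × 457 = 245.9 mol/min = 1ξ₁ + 2ξ₂.
Selectivity: 2ξ₁ / (1ξ₂) = 6.17 → ξ₁ = 3.085 ξ₂.
Substitute: (1·3.085 + 2) ξ₂ = 245.9 → ξ₂ = 48.35 mol/min, ξ₁ = 149.2 mol/min.
Outlet amounts (n = n₀ + Σ ν·ξ):
  M: 457 − 1(149.2) − 2(48.35) = 211.1
  R: 0 + 2(149.2) = 298.3
  Q: 0 + 1(48.35) = 48.35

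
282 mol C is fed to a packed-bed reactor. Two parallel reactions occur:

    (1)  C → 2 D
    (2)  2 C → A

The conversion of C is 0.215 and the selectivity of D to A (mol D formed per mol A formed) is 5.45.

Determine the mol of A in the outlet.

Conversion of C: C consumed = 0.215 × 282 = 60.63 mol = 1ξ₁ + 2ξ₂.
Selectivity: 2ξ₁ / (1ξ₂) = 5.45 → ξ₁ = 2.725 ξ₂.
Substitute: (1·2.725 + 2) ξ₂ = 60.63 → ξ₂ = 12.83 mol, ξ₁ = 34.97 mol.
Outlet amounts (n = n₀ + Σ ν·ξ):
  C: 282 − 1(34.97) − 2(12.83) = 221.4
  D: 0 + 2(34.97) = 69.93
  A: 0 + 1(12.83) = 12.83

12.8 mol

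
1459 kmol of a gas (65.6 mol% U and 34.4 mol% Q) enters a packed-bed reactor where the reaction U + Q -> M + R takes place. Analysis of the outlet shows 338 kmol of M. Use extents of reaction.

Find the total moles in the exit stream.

1460 kmol

For M: n = n₀ + 1ξ → 338 = 0 + 1ξ, giving ξ = 338 kmol.
Outlet amounts (n = n₀ + ν ξ):
  U: 957.1 − 1(338) = 619.1
  Q: 501.9 − 1(338) = 163.9
  M: 0 + 1(338) = 338
  R: 0 + 1(338) = 338
Total out = 619.1 + 163.9 + 338 + 338 = 1459 kmol.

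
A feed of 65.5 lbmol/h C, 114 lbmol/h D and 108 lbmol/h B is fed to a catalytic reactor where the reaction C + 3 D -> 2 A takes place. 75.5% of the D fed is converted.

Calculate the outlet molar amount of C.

D reacted = 0.755 × 114 = 86.07 lbmol/h; ν_D = −3, so ξ = 86.07/3 = 28.69 lbmol/h.
Outlet amounts (n = n₀ + ν ξ):
  C: 65.5 − 1(28.69) = 36.81
  D: 114 − 3(28.69) = 27.93
  A: 0 + 2(28.69) = 57.38
  B: 108 (inert)

36.8 lbmol/h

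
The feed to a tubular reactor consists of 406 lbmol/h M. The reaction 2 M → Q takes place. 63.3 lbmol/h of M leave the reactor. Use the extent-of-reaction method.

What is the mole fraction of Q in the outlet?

For M: n = n₀ − 2ξ → 63.3 = 406 − 2ξ, giving ξ = 171.3 lbmol/h.
Outlet amounts (n = n₀ + ν ξ):
  M: 406 − 2(171.3) = 63.3
  Q: 0 + 1(171.3) = 171.3
Total out = 234.7 lbmol/h; y_Q = 171.3 / 234.7 = 0.7302.

0.73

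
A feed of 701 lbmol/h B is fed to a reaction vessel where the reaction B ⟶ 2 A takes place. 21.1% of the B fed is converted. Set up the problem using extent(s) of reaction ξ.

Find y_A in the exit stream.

0.348

B reacted = 0.211 × 701 = 147.9 lbmol/h; ν_B = −1, so ξ = 147.9/1 = 147.9 lbmol/h.
Outlet amounts (n = n₀ + ν ξ):
  B: 701 − 1(147.9) = 553.1
  A: 0 + 2(147.9) = 295.8
Total out = 848.9 lbmol/h; y_A = 295.8 / 848.9 = 0.3485.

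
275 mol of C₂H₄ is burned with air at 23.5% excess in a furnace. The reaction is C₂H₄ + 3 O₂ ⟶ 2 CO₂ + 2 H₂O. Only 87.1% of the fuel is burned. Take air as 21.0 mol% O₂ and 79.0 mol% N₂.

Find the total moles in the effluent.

Stoichiometric O₂ = 3 × 275 = 825 mol; O₂ fed = 825 × 1.235 = 1019 mol.
N₂ fed = 1019 × 79/21 = 3833 mol.
Fuel reacted = 0.871 × 275 → ξ = 239.5 mol.
Outlet (n = n₀ + ν ξ):
  C₂H₄: 275 − 1(239.5) = 35.47
  O₂: 1019 − 3(239.5) = 300.3
  N₂: 3833 (inert)
  CO₂: 0 + 2(239.5) = 479.1
  H₂O: 0 + 2(239.5) = 479.1
Total out = 35.47 + 300.3 + 3833 + 479.1 + 479.1 = 5127 mol.

5130 mol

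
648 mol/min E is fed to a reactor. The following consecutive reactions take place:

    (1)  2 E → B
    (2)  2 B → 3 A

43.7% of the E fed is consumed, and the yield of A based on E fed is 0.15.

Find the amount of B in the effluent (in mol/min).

Conversion of E: E consumed = 2ξ₁ = 0.437 × 648 → ξ₁ = 141.6 mol/min.
Yield of A: 3ξ₂ / 648 = 0.15 → ξ₂ = 32.4 mol/min.
Outlet amounts (n = n₀ + Σ ν·ξ):
  E: 648 − 2(141.6) = 364.8
  B: 0 + 1(141.6) − 2(32.4) = 76.79
  A: 0 + 3(32.4) = 97.2

76.8 mol/min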